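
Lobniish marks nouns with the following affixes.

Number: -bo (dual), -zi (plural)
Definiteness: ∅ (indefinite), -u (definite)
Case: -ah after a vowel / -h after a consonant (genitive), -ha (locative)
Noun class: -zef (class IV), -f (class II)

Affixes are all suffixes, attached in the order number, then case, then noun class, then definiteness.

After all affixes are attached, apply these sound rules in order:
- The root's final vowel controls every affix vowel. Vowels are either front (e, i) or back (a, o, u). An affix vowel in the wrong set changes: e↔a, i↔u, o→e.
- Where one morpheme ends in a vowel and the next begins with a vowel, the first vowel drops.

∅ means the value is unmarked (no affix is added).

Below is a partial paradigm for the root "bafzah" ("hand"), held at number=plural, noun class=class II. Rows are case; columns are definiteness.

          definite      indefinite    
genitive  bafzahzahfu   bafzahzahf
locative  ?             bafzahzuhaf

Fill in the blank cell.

Attach number plural -zi → bafzahzi.
Attach case locative -ha → bafzahziha.
Attach noun class class II -f → bafzahzihaf.
Attach definiteness definite -u → bafzahzihafu.
Apply vowel harmony: bafzahzihafu → bafzahzuhafu.
Vowel deletion: no change.

bafzahzuhafu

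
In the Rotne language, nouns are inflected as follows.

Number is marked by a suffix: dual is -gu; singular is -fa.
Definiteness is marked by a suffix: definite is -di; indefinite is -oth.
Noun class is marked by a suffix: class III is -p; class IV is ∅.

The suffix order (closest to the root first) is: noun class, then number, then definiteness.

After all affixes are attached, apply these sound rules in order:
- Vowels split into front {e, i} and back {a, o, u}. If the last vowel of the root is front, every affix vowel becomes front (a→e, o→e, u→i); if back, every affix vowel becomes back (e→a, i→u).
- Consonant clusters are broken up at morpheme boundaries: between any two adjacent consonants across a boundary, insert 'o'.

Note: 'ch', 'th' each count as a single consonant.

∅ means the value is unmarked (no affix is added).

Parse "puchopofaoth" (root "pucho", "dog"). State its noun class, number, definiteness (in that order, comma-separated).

class III, singular, indefinite

Segment: pucho-p-fa-oth.
noun class: -p → class III.
number: -fa → singular.
definiteness: -oth → indefinite.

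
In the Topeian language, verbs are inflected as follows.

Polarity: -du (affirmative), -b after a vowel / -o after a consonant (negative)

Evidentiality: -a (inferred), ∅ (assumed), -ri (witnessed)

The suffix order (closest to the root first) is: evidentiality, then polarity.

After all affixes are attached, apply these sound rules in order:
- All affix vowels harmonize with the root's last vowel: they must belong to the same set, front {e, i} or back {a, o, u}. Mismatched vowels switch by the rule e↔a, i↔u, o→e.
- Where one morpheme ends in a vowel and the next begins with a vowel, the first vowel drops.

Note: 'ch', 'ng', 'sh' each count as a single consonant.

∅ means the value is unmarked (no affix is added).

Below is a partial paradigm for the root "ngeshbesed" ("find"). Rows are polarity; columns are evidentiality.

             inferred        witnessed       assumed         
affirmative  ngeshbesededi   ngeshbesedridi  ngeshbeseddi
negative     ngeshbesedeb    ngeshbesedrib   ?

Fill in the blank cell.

ngeshbesede

evidentiality = assumed: zero marking, form stays ngeshbesed.
Attach polarity negative -o (after consonant 'd') → ngeshbesedo.
Apply vowel harmony: ngeshbesedo → ngeshbesede.
Vowel deletion: no change.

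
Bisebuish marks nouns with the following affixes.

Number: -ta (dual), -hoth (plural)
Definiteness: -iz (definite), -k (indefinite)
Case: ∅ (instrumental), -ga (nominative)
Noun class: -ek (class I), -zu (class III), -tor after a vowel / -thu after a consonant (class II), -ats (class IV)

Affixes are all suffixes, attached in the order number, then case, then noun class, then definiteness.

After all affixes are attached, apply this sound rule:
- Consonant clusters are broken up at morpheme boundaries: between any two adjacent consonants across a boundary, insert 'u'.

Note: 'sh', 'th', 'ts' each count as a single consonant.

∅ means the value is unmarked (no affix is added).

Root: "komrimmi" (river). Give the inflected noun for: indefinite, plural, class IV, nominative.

Attach number plural -hoth → komrimmihoth.
Attach case nominative -ga → komrimmihothga.
Attach noun class class IV -ats → komrimmihothgaats.
Attach definiteness indefinite -k → komrimmihothgaatsk.
Apply epenthesis: komrimmihothgaatsk → komrimmihothugaatsuk.

komrimmihothugaatsuk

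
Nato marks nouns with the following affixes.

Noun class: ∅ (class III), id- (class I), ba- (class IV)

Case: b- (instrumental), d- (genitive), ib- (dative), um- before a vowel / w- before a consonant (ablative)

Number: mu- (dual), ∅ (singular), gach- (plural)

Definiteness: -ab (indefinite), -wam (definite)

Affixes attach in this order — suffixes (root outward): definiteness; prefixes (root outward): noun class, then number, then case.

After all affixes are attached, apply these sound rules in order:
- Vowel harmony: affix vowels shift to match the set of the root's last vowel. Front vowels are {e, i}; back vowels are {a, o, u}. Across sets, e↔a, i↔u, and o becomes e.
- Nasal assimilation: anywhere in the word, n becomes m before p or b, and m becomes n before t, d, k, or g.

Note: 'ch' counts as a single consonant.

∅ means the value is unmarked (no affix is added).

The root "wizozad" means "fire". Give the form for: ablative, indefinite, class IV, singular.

Attach noun class class IV ba- → bawizozad.
number = singular: zero marking, form stays bawizozad.
Attach case ablative w- (before consonant 'b') → wbawizozad.
Attach definiteness indefinite -ab → wbawizozadab.
Vowel harmony: no change.
Nasal assimilation: no change.

wbawizozadab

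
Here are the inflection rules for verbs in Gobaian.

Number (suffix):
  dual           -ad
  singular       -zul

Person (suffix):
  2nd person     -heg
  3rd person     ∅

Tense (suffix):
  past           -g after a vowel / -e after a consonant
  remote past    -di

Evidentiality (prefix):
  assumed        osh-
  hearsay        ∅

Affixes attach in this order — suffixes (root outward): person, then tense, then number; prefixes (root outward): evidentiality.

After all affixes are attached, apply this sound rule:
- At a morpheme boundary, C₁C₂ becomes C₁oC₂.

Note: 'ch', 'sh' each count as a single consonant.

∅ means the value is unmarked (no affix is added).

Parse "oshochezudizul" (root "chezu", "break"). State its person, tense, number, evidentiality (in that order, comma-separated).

Segment: osh-chezu-di-zul.
person: ∅ → 3rd person.
tense: -di → remote past.
number: -zul → singular.
evidentiality: osh- → assumed.

3rd person, remote past, singular, assumed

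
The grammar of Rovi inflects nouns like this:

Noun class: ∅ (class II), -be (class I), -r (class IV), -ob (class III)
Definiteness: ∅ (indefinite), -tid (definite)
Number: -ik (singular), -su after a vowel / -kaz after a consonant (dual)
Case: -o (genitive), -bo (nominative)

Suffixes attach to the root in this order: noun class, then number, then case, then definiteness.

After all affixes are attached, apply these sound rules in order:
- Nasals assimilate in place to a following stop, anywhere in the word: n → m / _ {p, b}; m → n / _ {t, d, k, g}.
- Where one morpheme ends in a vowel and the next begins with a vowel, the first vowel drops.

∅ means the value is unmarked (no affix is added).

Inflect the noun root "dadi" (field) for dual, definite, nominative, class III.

dadobkazbotid

Attach noun class class III -ob → dadiob.
Attach number dual -kaz (after consonant 'b') → dadiobkaz.
Attach case nominative -bo → dadiobkazbo.
Attach definiteness definite -tid → dadiobkazbotid.
Nasal assimilation: no change.
Apply vowel deletion: dadiobkazbotid → dadobkazbotid.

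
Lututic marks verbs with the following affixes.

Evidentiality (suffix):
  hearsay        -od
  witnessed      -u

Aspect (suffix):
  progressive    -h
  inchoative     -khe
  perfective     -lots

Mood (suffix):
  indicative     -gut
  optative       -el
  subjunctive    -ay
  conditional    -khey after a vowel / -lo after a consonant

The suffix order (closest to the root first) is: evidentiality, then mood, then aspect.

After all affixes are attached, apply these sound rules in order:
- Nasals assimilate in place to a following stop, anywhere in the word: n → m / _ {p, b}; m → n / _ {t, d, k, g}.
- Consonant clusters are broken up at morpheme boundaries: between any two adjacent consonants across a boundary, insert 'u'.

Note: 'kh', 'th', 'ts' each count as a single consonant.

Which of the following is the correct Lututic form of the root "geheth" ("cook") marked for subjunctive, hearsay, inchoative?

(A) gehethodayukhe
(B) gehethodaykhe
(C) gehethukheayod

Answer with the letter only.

A

Attach evidentiality hearsay -od → gehethod.
Attach mood subjunctive -ay → gehethoday.
Attach aspect inchoative -khe → gehethodaykhe.
Nasal assimilation: no change.
Apply epenthesis: gehethodaykhe → gehethodayukhe.
So the correct form is gehethodayukhe, option (A).
(C) gehethukheayod is wrong: it has the affixes in the wrong order.
(B) gehethodaykhe is wrong: it fails to apply the sound rule(s).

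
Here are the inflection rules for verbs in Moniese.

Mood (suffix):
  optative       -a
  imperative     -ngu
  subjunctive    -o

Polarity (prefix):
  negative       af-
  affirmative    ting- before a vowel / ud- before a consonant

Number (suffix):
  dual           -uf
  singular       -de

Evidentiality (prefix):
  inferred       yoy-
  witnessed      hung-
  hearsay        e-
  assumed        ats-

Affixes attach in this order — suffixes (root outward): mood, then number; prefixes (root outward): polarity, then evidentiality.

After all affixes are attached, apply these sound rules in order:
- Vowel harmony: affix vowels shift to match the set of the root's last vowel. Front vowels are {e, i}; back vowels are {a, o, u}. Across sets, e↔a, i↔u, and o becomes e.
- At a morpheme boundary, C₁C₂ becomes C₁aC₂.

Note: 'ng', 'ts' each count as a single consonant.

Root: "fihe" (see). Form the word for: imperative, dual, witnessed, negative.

hingefafihengiif

Attach mood imperative -ngu → fihengu.
Attach polarity negative af- → affihengu.
Attach evidentiality witnessed hung- → hungaffihengu.
Attach number dual -uf → hungaffihenguuf.
Apply vowel harmony: hungaffihenguuf → hingeffihengiif.
Apply epenthesis: hingeffihengiif → hingefafihengiif.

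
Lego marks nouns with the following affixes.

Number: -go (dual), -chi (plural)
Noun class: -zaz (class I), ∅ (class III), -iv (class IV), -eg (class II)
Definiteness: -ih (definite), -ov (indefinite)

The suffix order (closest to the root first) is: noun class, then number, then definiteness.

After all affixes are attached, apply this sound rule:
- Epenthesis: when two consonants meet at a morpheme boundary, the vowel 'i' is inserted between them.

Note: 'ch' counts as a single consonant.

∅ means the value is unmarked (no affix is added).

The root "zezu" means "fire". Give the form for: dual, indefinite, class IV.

Attach noun class class IV -iv → zezuiv.
Attach number dual -go → zezuivgo.
Attach definiteness indefinite -ov → zezuivgoov.
Apply epenthesis: zezuivgoov → zezuivigoov.

zezuivigoov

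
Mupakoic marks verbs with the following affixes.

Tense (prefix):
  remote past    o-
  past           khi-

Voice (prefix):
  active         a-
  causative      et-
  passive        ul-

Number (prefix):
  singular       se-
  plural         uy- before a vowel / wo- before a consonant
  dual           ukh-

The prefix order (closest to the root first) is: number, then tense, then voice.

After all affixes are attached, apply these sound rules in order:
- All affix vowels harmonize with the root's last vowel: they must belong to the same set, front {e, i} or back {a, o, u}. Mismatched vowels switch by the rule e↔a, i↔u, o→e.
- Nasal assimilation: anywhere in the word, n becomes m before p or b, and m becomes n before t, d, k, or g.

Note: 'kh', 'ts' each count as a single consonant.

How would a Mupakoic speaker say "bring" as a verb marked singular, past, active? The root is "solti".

Attach number singular se- → sesolti.
Attach tense past khi- → khisesolti.
Attach voice active a- → akhisesolti.
Apply vowel harmony: akhisesolti → ekhisesolti.
Nasal assimilation: no change.

ekhisesolti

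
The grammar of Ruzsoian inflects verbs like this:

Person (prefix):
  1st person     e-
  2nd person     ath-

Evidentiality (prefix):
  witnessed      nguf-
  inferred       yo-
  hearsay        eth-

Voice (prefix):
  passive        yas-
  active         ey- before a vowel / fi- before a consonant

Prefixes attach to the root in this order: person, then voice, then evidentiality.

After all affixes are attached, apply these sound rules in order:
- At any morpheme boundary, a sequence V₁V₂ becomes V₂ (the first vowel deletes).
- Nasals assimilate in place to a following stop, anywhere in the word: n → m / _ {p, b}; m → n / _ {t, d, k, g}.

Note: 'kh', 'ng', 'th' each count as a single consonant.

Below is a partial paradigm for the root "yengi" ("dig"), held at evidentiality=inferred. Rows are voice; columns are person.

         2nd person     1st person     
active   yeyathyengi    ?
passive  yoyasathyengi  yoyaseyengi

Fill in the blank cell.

yeyeyengi

Attach person 1st person e- → eyengi.
Attach voice active ey- (before vowel 'e') → eyeyengi.
Attach evidentiality inferred yo- → yoeyeyengi.
Apply vowel deletion: yoeyeyengi → yeyeyengi.
Nasal assimilation: no change.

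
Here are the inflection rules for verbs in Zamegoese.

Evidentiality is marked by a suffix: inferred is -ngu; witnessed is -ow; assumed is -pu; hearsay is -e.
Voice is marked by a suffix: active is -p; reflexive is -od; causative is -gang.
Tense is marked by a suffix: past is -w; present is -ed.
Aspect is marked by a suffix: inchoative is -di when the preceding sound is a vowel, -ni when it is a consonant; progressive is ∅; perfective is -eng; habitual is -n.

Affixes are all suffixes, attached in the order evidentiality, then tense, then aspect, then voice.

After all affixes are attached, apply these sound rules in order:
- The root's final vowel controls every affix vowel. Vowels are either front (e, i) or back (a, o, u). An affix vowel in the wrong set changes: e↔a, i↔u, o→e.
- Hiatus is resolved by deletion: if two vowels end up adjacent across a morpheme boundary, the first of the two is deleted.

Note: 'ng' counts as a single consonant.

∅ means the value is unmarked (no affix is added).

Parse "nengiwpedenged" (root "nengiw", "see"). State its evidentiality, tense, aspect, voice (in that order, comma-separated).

Segment: nengiw-pu-ed-eng-od.
evidentiality: -pu → assumed.
tense: -ed → present.
aspect: -eng → perfective.
voice: -od → reflexive.

assumed, present, perfective, reflexive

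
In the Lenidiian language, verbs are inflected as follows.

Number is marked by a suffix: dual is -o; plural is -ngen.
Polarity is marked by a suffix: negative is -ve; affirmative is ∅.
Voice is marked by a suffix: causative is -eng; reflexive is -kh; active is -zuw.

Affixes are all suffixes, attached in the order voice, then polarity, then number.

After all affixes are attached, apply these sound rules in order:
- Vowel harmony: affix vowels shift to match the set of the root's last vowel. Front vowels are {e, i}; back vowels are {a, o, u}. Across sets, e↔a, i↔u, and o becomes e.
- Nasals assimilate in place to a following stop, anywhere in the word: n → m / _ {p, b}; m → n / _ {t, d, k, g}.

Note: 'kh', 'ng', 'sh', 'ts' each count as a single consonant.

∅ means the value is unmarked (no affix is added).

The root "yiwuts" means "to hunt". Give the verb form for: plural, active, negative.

Attach voice active -zuw → yiwutszuw.
Attach polarity negative -ve → yiwutszuwve.
Attach number plural -ngen → yiwutszuwvengen.
Apply vowel harmony: yiwutszuwvengen → yiwutszuwvangan.
Nasal assimilation: no change.

yiwutszuwvangan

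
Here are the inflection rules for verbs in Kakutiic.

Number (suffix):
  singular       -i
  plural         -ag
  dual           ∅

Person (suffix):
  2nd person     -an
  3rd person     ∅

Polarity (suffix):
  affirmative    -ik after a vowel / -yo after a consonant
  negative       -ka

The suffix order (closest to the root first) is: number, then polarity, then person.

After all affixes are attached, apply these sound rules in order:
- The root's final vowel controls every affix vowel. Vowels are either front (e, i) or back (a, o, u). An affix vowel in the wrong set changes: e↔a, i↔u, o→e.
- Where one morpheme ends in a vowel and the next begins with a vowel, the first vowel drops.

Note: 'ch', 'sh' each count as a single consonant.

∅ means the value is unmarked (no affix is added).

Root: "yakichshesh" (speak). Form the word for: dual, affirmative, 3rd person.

yakichsheshye

number = dual: zero marking, form stays yakichshesh.
Attach polarity affirmative -yo (after consonant 'sh') → yakichsheshyo.
person = 3rd person: zero marking, form stays yakichsheshyo.
Apply vowel harmony: yakichsheshyo → yakichsheshye.
Vowel deletion: no change.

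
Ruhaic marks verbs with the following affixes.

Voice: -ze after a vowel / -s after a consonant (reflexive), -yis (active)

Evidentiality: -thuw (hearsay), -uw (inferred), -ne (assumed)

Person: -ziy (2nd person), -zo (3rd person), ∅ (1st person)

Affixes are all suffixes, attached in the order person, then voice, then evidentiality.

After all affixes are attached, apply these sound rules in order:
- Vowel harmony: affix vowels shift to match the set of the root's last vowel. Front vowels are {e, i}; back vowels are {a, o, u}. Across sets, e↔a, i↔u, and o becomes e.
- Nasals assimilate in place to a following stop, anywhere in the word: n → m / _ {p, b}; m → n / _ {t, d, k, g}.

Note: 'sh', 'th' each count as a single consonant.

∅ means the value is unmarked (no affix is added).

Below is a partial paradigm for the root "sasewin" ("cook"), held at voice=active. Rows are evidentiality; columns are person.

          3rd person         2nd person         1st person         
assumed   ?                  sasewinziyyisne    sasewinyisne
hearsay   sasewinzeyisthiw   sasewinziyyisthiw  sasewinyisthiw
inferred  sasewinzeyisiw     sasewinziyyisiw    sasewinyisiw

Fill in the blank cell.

Attach person 3rd person -zo → sasewinzo.
Attach voice active -yis → sasewinzoyis.
Attach evidentiality assumed -ne → sasewinzoyisne.
Apply vowel harmony: sasewinzoyisne → sasewinzeyisne.
Nasal assimilation: no change.

sasewinzeyisne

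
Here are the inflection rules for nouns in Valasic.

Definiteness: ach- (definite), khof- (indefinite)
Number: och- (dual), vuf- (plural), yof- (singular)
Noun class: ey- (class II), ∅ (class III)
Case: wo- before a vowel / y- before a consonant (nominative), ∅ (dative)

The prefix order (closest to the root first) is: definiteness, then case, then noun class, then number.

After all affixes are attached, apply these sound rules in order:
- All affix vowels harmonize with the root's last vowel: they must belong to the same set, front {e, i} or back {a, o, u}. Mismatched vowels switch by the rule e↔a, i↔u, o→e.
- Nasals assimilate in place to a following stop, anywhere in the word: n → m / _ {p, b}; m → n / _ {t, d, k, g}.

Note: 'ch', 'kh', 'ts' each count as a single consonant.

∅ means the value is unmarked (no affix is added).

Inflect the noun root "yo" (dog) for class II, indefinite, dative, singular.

yofaykhofyo

Attach definiteness indefinite khof- → khofyo.
case = dative: zero marking, form stays khofyo.
Attach noun class class II ey- → eykhofyo.
Attach number singular yof- → yofeykhofyo.
Apply vowel harmony: yofeykhofyo → yofaykhofyo.
Nasal assimilation: no change.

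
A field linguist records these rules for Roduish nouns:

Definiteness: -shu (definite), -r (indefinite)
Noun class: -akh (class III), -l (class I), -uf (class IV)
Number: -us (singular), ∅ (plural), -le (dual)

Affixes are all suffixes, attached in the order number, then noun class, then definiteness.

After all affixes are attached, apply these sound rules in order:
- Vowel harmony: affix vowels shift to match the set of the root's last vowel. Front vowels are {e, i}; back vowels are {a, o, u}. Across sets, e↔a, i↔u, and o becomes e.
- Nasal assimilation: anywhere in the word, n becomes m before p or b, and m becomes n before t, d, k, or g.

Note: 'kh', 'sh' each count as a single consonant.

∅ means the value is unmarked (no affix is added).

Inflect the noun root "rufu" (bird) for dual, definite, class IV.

rufulaufshu

Attach number dual -le → rufule.
Attach noun class class IV -uf → rufuleuf.
Attach definiteness definite -shu → rufuleufshu.
Apply vowel harmony: rufuleufshu → rufulaufshu.
Nasal assimilation: no change.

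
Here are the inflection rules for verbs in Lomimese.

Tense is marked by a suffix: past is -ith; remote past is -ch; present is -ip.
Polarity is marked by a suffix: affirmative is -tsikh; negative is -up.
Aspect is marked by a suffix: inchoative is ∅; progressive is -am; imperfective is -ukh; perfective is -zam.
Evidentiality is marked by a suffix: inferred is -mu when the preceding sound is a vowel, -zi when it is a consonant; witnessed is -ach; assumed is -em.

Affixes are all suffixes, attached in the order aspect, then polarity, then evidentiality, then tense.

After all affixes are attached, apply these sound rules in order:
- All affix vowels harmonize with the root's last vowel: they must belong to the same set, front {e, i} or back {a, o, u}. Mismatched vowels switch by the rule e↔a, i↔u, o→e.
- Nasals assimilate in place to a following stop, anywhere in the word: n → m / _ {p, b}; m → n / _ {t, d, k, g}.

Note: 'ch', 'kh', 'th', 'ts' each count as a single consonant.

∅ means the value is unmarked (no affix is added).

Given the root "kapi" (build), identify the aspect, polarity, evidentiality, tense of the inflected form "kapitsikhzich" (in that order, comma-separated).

inchoative, affirmative, inferred, remote past

Segment: kapi-tsikh-zi-ch.
aspect: ∅ → inchoative.
polarity: -tsikh → affirmative.
evidentiality: -mu/zi → inferred.
tense: -ch → remote past.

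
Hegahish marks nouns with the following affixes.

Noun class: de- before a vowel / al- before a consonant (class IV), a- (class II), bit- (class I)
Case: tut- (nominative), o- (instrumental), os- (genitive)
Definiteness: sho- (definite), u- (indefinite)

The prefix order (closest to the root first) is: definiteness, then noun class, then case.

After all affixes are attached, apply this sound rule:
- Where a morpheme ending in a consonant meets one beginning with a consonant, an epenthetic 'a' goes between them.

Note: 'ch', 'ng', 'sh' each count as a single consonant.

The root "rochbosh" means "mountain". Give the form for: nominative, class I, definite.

tutabitashorochbosh

Attach definiteness definite sho- → shorochbosh.
Attach noun class class I bit- → bitshorochbosh.
Attach case nominative tut- → tutbitshorochbosh.
Apply epenthesis: tutbitshorochbosh → tutabitashorochbosh.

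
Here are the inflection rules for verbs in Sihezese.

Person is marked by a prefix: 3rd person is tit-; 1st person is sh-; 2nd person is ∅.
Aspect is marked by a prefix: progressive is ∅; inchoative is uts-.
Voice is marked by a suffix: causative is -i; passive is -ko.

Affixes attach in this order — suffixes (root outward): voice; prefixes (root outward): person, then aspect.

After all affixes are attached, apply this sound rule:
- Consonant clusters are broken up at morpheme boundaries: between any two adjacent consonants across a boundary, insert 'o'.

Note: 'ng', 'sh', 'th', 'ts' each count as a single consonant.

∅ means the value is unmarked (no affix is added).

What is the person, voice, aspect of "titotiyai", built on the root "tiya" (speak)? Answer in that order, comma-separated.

Segment: tit-tiya-i.
person: tit- → 3rd person.
voice: -i → causative.
aspect: ∅ → progressive.

3rd person, causative, progressive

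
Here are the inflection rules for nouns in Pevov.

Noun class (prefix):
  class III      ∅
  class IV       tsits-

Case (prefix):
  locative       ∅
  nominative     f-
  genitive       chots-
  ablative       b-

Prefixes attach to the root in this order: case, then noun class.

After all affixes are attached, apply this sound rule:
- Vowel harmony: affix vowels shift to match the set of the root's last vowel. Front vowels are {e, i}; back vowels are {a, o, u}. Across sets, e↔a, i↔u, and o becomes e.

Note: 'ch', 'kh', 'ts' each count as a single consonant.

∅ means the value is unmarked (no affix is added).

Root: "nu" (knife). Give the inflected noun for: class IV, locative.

case = locative: zero marking, form stays nu.
Attach noun class class IV tsits- → tsitsnu.
Apply vowel harmony: tsitsnu → tsutsnu.

tsutsnu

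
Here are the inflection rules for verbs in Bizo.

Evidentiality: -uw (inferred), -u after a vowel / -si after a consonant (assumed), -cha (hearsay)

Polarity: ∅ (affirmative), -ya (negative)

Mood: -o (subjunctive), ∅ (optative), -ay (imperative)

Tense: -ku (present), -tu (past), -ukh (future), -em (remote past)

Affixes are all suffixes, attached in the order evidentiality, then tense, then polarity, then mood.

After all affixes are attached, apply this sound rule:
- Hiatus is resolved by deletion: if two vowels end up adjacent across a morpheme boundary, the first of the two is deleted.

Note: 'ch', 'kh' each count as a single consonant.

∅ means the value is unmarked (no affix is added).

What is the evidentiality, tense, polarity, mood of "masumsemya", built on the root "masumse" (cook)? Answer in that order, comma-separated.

assumed, remote past, negative, optative

Segment: masumse-u-em-ya.
evidentiality: -u/si → assumed.
tense: -em → remote past.
polarity: -ya → negative.
mood: ∅ → optative.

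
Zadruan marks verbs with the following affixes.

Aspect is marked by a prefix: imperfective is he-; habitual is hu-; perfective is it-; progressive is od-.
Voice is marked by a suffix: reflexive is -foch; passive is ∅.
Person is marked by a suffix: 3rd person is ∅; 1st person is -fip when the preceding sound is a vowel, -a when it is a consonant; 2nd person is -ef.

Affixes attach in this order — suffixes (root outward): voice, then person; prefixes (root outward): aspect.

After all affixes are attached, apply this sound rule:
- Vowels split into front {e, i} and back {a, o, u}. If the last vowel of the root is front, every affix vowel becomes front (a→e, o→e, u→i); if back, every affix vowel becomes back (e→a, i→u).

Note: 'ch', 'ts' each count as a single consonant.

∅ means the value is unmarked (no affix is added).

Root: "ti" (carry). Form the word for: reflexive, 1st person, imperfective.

hetifeche

Attach voice reflexive -foch → tifoch.
Attach person 1st person -a (after consonant 'ch') → tifocha.
Attach aspect imperfective he- → hetifocha.
Apply vowel harmony: hetifocha → hetifeche.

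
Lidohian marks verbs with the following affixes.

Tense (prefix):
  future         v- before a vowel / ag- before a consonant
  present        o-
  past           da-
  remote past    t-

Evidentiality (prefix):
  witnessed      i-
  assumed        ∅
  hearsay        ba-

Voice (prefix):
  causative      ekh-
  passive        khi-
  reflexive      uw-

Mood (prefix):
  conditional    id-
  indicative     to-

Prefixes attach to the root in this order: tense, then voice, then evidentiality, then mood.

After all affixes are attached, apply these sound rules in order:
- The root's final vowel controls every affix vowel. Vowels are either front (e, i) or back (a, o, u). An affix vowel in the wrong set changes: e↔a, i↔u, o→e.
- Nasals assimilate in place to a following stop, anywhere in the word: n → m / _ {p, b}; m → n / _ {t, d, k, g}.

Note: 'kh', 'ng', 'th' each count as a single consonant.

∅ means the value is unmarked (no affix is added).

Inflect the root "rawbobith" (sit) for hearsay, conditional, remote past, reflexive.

Attach tense remote past t- → trawbobith.
Attach voice reflexive uw- → uwtrawbobith.
Attach evidentiality hearsay ba- → bauwtrawbobith.
Attach mood conditional id- → idbauwtrawbobith.
Apply vowel harmony: idbauwtrawbobith → idbeiwtrawbobith.
Nasal assimilation: no change.

idbeiwtrawbobith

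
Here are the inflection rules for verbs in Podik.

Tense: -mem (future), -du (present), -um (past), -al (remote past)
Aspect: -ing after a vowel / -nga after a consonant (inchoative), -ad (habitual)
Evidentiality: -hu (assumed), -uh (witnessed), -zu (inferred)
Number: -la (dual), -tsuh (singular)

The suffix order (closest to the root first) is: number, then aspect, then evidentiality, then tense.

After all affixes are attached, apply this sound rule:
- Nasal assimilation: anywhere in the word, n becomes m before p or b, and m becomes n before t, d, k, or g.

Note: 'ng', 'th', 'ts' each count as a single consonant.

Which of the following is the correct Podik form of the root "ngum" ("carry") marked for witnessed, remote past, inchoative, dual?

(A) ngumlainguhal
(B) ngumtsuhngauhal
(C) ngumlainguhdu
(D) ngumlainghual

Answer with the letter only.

A

Attach number dual -la → ngumla.
Attach aspect inchoative -ing (after vowel 'a') → ngumlaing.
Attach evidentiality witnessed -uh → ngumlainguh.
Attach tense remote past -al → ngumlainguhal.
Nasal assimilation: no change.
So the correct form is ngumlainguhal, option (A).
(D) ngumlainghual is wrong: it uses assumed instead of witnessed for evidentiality.
(C) ngumlainguhdu is wrong: it uses present instead of remote past for tense.
(B) ngumtsuhngauhal is wrong: it uses singular instead of dual for number.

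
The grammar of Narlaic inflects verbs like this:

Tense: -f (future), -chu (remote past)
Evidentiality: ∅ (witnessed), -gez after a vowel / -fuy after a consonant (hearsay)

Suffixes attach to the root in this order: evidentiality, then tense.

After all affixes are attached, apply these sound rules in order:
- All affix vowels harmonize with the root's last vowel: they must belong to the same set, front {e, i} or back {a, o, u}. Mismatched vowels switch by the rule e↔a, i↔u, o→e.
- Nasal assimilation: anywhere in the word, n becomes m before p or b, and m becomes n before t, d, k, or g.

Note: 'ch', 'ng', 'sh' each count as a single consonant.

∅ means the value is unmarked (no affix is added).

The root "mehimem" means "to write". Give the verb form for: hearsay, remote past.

Attach evidentiality hearsay -fuy (after consonant 'm') → mehimemfuy.
Attach tense remote past -chu → mehimemfuychu.
Apply vowel harmony: mehimemfuychu → mehimemfiychi.
Nasal assimilation: no change.

mehimemfiychi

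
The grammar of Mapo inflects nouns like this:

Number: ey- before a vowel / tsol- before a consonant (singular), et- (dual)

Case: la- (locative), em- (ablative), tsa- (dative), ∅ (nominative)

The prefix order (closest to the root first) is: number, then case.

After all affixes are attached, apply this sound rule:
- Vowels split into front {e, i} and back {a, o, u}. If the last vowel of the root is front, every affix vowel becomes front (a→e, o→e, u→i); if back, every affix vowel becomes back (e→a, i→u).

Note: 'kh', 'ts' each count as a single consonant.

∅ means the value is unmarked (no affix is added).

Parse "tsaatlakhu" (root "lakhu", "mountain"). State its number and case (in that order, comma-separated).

Segment: tsa-et-lakhu.
number: et- → dual.
case: tsa- → dative.

dual, dative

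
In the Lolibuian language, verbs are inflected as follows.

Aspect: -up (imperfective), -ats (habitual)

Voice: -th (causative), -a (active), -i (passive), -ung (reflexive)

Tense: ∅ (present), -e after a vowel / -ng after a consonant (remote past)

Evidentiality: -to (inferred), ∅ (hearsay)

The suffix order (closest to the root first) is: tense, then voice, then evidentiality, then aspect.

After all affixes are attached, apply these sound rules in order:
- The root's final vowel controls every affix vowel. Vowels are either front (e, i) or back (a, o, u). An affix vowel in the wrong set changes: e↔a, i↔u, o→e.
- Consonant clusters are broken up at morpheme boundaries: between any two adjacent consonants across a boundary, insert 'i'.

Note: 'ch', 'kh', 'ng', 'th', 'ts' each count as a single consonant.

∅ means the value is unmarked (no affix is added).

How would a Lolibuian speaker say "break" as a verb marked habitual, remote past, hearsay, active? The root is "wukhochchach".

wukhochchachingaats

Attach tense remote past -ng (after consonant 'ch') → wukhochchachng.
Attach voice active -a → wukhochchachnga.
evidentiality = hearsay: zero marking, form stays wukhochchachnga.
Attach aspect habitual -ats → wukhochchachngaats.
Vowel harmony: no change.
Apply epenthesis: wukhochchachngaats → wukhochchachingaats.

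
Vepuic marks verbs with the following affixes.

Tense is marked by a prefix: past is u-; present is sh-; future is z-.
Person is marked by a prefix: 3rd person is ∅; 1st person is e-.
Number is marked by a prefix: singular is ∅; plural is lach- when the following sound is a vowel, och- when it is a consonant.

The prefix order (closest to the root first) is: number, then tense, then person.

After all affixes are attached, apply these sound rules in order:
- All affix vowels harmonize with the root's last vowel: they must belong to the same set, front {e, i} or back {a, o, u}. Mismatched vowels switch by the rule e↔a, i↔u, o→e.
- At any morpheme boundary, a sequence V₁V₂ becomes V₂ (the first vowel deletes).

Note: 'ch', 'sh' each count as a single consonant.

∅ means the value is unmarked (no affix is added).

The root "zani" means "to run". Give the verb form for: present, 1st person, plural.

eshechzani

Attach number plural och- (before consonant 'z') → ochzani.
Attach tense present sh- → shochzani.
Attach person 1st person e- → eshochzani.
Apply vowel harmony: eshochzani → eshechzani.
Vowel deletion: no change.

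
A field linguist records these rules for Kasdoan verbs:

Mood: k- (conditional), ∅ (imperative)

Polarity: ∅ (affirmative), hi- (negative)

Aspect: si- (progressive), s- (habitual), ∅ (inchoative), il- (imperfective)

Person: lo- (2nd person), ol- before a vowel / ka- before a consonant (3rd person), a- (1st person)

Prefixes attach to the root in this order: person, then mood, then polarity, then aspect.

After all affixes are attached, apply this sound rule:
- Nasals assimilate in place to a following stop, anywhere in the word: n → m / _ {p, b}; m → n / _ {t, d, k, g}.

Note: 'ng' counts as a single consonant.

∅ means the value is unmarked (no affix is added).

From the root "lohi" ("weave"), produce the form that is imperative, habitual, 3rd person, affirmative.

Attach person 3rd person ka- (before consonant 'l') → kalohi.
mood = imperative: zero marking, form stays kalohi.
polarity = affirmative: zero marking, form stays kalohi.
Attach aspect habitual s- → skalohi.
Nasal assimilation: no change.

skalohi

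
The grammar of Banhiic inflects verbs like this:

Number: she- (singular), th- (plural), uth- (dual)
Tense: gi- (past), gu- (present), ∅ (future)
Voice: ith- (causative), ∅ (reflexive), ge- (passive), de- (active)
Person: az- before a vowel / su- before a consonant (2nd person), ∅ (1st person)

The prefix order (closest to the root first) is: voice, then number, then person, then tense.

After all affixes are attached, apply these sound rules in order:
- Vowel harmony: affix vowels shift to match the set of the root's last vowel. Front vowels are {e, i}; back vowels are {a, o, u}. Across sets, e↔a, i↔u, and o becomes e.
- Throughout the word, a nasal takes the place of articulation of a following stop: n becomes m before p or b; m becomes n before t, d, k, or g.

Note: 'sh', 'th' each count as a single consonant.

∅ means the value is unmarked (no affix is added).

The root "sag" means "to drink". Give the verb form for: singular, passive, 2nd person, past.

Attach voice passive ge- → gesag.
Attach number singular she- → shegesag.
Attach person 2nd person su- (before consonant 'sh') → sushegesag.
Attach tense past gi- → gisushegesag.
Apply vowel harmony: gisushegesag → gusushagasag.
Nasal assimilation: no change.

gusushagasag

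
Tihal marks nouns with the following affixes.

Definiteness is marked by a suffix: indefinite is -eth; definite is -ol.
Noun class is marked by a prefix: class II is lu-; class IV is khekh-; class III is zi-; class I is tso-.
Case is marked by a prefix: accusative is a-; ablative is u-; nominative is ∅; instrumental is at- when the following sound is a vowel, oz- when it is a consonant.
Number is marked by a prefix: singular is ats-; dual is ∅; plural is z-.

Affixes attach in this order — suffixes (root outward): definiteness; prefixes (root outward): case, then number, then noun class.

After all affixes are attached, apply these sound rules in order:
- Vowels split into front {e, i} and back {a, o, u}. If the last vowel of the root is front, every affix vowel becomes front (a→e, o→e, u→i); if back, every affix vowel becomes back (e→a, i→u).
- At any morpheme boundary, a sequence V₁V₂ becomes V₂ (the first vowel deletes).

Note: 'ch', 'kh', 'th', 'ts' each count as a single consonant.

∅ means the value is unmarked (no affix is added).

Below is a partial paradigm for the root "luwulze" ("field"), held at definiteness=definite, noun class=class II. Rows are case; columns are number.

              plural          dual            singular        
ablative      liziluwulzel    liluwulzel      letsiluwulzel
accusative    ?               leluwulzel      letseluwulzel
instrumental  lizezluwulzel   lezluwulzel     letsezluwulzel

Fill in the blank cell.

lizeluwulzel

Attach case accusative a- → aluwulze.
Attach number plural z- → zaluwulze.
Attach definiteness definite -ol → zaluwulzeol.
Attach noun class class II lu- → luzaluwulzeol.
Apply vowel harmony: luzaluwulzeol → lizeluwulzeel.
Apply vowel deletion: lizeluwulzeel → lizeluwulzel.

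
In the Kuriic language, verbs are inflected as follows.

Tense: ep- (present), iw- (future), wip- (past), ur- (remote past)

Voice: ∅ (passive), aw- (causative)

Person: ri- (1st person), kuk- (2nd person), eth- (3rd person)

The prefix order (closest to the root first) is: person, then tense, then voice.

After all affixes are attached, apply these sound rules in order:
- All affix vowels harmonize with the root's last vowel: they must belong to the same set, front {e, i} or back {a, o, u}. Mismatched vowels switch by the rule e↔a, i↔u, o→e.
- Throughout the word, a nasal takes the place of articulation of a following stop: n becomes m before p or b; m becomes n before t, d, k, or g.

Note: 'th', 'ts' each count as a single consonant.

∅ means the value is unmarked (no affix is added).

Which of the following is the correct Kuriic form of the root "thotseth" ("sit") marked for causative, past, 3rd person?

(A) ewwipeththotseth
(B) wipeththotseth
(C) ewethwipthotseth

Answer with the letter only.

Attach person 3rd person eth- → eththotseth.
Attach tense past wip- → wipeththotseth.
Attach voice causative aw- → awwipeththotseth.
Apply vowel harmony: awwipeththotseth → ewwipeththotseth.
Nasal assimilation: no change.
So the correct form is ewwipeththotseth, option (A).
(B) wipeththotseth is wrong: it uses passive instead of causative for voice.
(C) ewethwipthotseth is wrong: it has the affixes in the wrong order.

A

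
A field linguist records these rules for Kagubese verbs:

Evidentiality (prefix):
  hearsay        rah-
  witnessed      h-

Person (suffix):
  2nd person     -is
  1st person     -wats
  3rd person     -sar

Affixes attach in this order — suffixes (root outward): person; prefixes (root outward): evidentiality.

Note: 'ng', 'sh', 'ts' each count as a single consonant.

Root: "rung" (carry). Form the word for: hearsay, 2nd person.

Attach person 2nd person -is → rungis.
Attach evidentiality hearsay rah- → rahrungis.

rahrungis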